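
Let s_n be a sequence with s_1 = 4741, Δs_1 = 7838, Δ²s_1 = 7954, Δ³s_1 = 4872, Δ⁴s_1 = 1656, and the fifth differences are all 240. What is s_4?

56989

Build the table forward from the leading diagonal:
D5: 240, 240, 240, 240
D4: 1656, 1896, 2136, 2376
D3: 4872, 6528, 8424, 10560
D2: 7954, 12826, 19354, 27778
D1: 7838, 15792, 28618, 47972
s: 4741, 12579, 28371, 56989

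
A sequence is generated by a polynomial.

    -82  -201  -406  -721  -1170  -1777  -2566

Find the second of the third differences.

-24

D1: -119, -205, -315, -449, -607, -789
D2: -86, -110, -134, -158, -182
D3: -24, -24, -24, -24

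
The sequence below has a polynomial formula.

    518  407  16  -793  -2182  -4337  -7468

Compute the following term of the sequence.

-11809

Δ: -111, -391, -809, -1389, -2155, -3131
Δ²: -280, -418, -580, -766, -976
Δ³: -138, -162, -186, -210
Δ⁴: -24, -24, -24
Constant fourth difference = -24, so extend:
-210 − 24 = -234;  -976 − 234 = -1210;  -3131 − 1210 = -4341;  -7468 − 4341 = -11809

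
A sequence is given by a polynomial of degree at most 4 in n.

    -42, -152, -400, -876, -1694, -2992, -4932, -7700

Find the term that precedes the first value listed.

-4

-110, -248, -476, -818, -1298, -1940, -2768
-138, -228, -342, -480, -642, -828
-90, -114, -138, -162, -186
-24, -24, -24, -24
The fourth differences are constant at -24.
Work back: -90 + 24 = -66;  -138 + 66 = -72;  -110 + 72 = -38;  -42 + 38 = -4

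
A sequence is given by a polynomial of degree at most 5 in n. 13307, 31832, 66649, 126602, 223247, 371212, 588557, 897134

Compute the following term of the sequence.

1322947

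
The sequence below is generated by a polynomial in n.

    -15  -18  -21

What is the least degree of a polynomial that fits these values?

Δ: -3, -3
The first differences are constant, so the polynomial has degree 1.

1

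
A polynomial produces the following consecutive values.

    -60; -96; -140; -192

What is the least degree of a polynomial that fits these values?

2

-36, -44, -52
-8, -8
The second differences are constant, so the polynomial has degree 2.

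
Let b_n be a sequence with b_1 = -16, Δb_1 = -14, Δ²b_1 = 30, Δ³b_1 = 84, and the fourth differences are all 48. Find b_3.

Build the table forward from the leading diagonal:
D4: 48, 48, 48
D3: 84, 132, 180
D2: 30, 114, 246
D1: -14, 16, 130
b: -16, -30, -14

-14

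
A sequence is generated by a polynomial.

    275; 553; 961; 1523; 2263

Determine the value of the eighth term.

5791

Δ: 278 , 408 , 562 , 740
Δ²: 130 , 154 , 178
Δ³: 24 , 24
Third differences constant at 24.
178 + 24 = 202;  740 + 202 = 942;  2263 + 942 = 3205
202 + 24 = 226;  942 + 226 = 1168;  3205 + 1168 = 4373
226 + 24 = 250;  1168 + 250 = 1418;  4373 + 1418 = 5791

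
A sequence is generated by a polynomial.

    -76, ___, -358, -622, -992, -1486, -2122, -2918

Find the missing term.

Using the last 6 terms:
Δ: -264, -370, -494, -636, -796
Δ²: -106, -124, -142, -160
Δ³: -18, -18, -18
Constant third difference = -18.
Extend backward: -106 + 18 = -88;  -264 + 88 = -176;  -358 + 176 = -182

-182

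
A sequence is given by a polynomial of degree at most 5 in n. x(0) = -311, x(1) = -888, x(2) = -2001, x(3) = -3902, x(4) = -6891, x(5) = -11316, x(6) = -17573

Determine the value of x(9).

-577, -1113, -1901, -2989, -4425, -6257
-536, -788, -1088, -1436, -1832
-252, -300, -348, -396
-48, -48, -48
Fourth differences constant at -48.
-396 − 48 = -444;  -1832 − 444 = -2276;  -6257 − 2276 = -8533;  -17573 − 8533 = -26106
-444 − 48 = -492;  -2276 − 492 = -2768;  -8533 − 2768 = -11301;  -26106 − 11301 = -37407
-492 − 48 = -540;  -2768 − 540 = -3308;  -11301 − 3308 = -14609;  -37407 − 14609 = -52016

-52016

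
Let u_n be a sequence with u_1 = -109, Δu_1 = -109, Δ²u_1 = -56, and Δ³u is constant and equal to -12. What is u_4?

-616

Build the table forward from the leading diagonal:
Δ³: -12  -12  -12  -12
Δ²: -56  -68  -80  -92
Δ: -109  -165  -233  -313
u: -109  -218  -383  -616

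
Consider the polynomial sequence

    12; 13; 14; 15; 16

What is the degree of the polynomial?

First differences: 1, 1, 1, 1
The first differences are constant, so the polynomial has degree 1.

1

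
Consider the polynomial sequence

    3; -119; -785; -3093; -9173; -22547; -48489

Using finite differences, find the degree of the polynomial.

D1: -122, -666, -2308, -6080, -13374, -25942
D2: -544, -1642, -3772, -7294, -12568
D3: -1098, -2130, -3522, -5274
D4: -1032, -1392, -1752
D5: -360, -360
The fifth differences are constant, so the polynomial has degree 5.

5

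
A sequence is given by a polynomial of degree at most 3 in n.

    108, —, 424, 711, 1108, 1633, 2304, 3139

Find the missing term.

Using the last 6 terms:
287, 397, 525, 671, 835
110, 128, 146, 164
18, 18, 18
Constant third difference = 18.
Extend backward: 110 − 18 = 92;  287 − 92 = 195;  424 − 195 = 229

229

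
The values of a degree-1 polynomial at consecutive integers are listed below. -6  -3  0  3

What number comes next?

3, 3, 3
The first differences are constant (3).
3 + 3 = 6

6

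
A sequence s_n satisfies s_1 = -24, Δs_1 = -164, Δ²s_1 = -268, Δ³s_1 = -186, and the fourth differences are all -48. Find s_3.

-620

Build the table forward from the leading diagonal:
D4: -48, -48, -48
D3: -186, -234, -282
D2: -268, -454, -688
D1: -164, -432, -886
s: -24, -188, -620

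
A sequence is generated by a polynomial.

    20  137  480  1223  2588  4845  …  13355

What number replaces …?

Using the first 6 terms:
D1: 117, 343, 743, 1365, 2257
D2: 226, 400, 622, 892
D3: 174, 222, 270
D4: 48, 48
Constant fourth difference = 48.
Extend forward: 270 + 48 = 318;  892 + 318 = 1210;  2257 + 1210 = 3467;  4845 + 3467 = 8312

8312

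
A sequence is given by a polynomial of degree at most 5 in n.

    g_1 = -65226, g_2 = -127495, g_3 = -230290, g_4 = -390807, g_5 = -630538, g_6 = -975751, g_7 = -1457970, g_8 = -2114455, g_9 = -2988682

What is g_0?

-30103

Δ: -62269  -102795  -160517  -239731  -345213  -482219  -656485  -874227
Δ²: -40526  -57722  -79214  -105482  -137006  -174266  -217742
Δ³: -17196  -21492  -26268  -31524  -37260  -43476
Δ⁴: -4296  -4776  -5256  -5736  -6216
Δ⁵: -480  -480  -480  -480
The fifth differences are constant at -480.
Work back: -4296 + 480 = -3816;  -17196 + 3816 = -13380;  -40526 + 13380 = -27146;  -62269 + 27146 = -35123;  -65226 + 35123 = -30103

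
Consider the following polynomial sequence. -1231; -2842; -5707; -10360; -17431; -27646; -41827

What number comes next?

-60892

-1611, -2865, -4653, -7071, -10215, -14181
-1254, -1788, -2418, -3144, -3966
-534, -630, -726, -822
-96, -96, -96
Constant fourth difference = -96, so extend:
-822 − 96 = -918;  -3966 − 918 = -4884;  -14181 − 4884 = -19065;  -41827 − 19065 = -60892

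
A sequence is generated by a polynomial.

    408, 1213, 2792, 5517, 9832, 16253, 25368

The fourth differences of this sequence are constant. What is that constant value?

72

D1: 805, 1579, 2725, 4315, 6421, 9115
D2: 774, 1146, 1590, 2106, 2694
D3: 372, 444, 516, 588
D4: 72, 72, 72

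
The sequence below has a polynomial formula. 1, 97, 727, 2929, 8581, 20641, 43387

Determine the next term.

Δ: 96, 630, 2202, 5652, 12060, 22746
Δ²: 534, 1572, 3450, 6408, 10686
Δ³: 1038, 1878, 2958, 4278
Δ⁴: 840, 1080, 1320
Δ⁵: 240, 240
Fifth differences constant at 240.
1320 + 240 = 1560;  4278 + 1560 = 5838;  10686 + 5838 = 16524;  22746 + 16524 = 39270;  43387 + 39270 = 82657

82657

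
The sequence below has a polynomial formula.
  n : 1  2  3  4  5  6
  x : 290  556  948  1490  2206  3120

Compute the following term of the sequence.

4256

266 , 392 , 542 , 716 , 914
126 , 150 , 174 , 198
24 , 24 , 24
Constant third difference = 24, so extend:
198 + 24 = 222;  914 + 222 = 1136;  3120 + 1136 = 4256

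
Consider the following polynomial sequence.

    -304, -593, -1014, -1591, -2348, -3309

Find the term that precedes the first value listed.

-123

D1: -289  -421  -577  -757  -961
D2: -132  -156  -180  -204
D3: -24  -24  -24
The third differences are constant at -24.
Work back: -132 + 24 = -108;  -289 + 108 = -181;  -304 + 181 = -123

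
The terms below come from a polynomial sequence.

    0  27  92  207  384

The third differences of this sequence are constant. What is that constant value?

12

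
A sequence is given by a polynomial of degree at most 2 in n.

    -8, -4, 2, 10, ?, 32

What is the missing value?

Using the first 4 terms:
Δ: 4, 6, 8
Δ²: 2, 2
Constant second difference = 2.
Extend forward: 8 + 2 = 10;  10 + 10 = 20

20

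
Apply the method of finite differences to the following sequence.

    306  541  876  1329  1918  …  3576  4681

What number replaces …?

2661

Using the first 5 terms:
First differences: 235, 335, 453, 589
Second differences: 100, 118, 136
Third differences: 18, 18
Constant third difference = 18.
Extend forward: 136 + 18 = 154;  589 + 154 = 743;  1918 + 743 = 2661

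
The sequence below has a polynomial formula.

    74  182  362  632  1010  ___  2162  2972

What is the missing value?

Using the first 5 terms:
D1: 108, 180, 270, 378
D2: 72, 90, 108
D3: 18, 18
Constant third difference = 18.
Extend forward: 108 + 18 = 126;  378 + 126 = 504;  1010 + 504 = 1514

1514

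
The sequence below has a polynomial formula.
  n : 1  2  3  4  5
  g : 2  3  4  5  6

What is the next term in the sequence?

7

First differences: 1  1  1  1
The first differences are constant (1).
6 + 1 = 7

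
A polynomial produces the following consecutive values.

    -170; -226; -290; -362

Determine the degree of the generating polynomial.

2

D1: -56, -64, -72
D2: -8, -8
The second differences are constant, so the polynomial has degree 2.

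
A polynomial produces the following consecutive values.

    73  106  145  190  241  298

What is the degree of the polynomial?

2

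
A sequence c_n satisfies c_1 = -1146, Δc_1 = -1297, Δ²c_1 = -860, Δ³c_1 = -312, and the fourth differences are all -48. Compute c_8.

Build the table forward from the leading diagonal:
Fourth differences: -48  -48  -48  -48  -48  -48  -48  -48
Third differences: -312  -360  -408  -456  -504  -552  -600  -648
Second differences: -860  -1172  -1532  -1940  -2396  -2900  -3452  -4052
First differences: -1297  -2157  -3329  -4861  -6801  -9197  -12097  -15549
c: -1146  -2443  -4600  -7929  -12790  -19591  -28788  -40885

-40885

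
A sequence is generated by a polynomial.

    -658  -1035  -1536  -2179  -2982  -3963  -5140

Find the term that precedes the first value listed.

-387

First differences: -377  -501  -643  -803  -981  -1177
Second differences: -124  -142  -160  -178  -196
Third differences: -18  -18  -18  -18
The third differences are constant at -18.
Work back: -124 + 18 = -106;  -377 + 106 = -271;  -658 + 271 = -387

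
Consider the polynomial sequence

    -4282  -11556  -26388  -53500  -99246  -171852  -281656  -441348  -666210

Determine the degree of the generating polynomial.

First differences: -7274, -14832, -27112, -45746, -72606, -109804, -159692, -224862
Second differences: -7558, -12280, -18634, -26860, -37198, -49888, -65170
Third differences: -4722, -6354, -8226, -10338, -12690, -15282
Fourth differences: -1632, -1872, -2112, -2352, -2592
Fifth differences: -240, -240, -240, -240
The fifth differences are constant, so the polynomial has degree 5.

5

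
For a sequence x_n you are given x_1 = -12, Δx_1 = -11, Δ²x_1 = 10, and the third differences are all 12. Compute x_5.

Build the table forward from the leading diagonal:
D3: 12  12  12  12  12
D2: 10  22  34  46  58
D1: -11  -1  21  55  101
x: -12  -23  -24  -3  52

52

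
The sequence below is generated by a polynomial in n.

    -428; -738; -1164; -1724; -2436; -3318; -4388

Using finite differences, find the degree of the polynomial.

First differences: -310, -426, -560, -712, -882, -1070
Second differences: -116, -134, -152, -170, -188
Third differences: -18, -18, -18, -18
The third differences are constant, so the polynomial has degree 3.

3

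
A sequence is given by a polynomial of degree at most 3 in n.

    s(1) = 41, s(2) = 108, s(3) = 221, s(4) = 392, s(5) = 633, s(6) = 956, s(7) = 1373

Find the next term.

Δ: 67, 113, 171, 241, 323, 417
Δ²: 46, 58, 70, 82, 94
Δ³: 12, 12, 12, 12
The third differences are constant (12).
94 + 12 = 106;  417 + 106 = 523;  1373 + 523 = 1896

1896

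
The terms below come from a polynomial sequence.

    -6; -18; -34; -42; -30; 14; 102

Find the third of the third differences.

First differences: -12, -16, -8, 12, 44, 88
Second differences: -4, 8, 20, 32, 44
Third differences: 12, 12, 12, 12

12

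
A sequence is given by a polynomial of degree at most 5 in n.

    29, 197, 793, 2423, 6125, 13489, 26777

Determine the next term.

First differences: 168  596  1630  3702  7364  13288
Second differences: 428  1034  2072  3662  5924
Third differences: 606  1038  1590  2262
Fourth differences: 432  552  672
Fifth differences: 120  120
Fifth differences constant at 120.
672 + 120 = 792;  2262 + 792 = 3054;  5924 + 3054 = 8978;  13288 + 8978 = 22266;  26777 + 22266 = 49043

49043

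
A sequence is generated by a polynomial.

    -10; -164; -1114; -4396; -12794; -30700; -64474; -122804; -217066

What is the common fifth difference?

First differences: -154, -950, -3282, -8398, -17906, -33774, -58330, -94262
Second differences: -796, -2332, -5116, -9508, -15868, -24556, -35932
Third differences: -1536, -2784, -4392, -6360, -8688, -11376
Fourth differences: -1248, -1608, -1968, -2328, -2688
Fifth differences: -360, -360, -360, -360

-360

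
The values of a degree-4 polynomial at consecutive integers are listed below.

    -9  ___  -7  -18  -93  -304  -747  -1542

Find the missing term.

-12

Using the last 6 terms:
-11  -75  -211  -443  -795
-64  -136  -232  -352
-72  -96  -120
-24  -24
Constant fourth difference = -24.
Extend backward: -72 + 24 = -48;  -64 + 48 = -16;  -11 + 16 = 5;  -7 − 5 = -12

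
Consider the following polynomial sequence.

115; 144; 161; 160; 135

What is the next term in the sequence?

80

Δ: 29  17  -1  -25
Δ²: -12  -18  -24
Δ³: -6  -6
The third differences are constant (-6).
-24 − 6 = -30;  -25 − 30 = -55;  135 − 55 = 80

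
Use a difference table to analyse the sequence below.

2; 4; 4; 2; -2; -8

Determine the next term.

-16

Δ: 2  0  -2  -4  -6
Δ²: -2  -2  -2  -2
The second differences are constant (-2).
-6 − 2 = -8;  -8 − 8 = -16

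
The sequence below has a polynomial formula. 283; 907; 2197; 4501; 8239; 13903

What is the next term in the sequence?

22057

Δ: 624  1290  2304  3738  5664
Δ²: 666  1014  1434  1926
Δ³: 348  420  492
Δ⁴: 72  72
The fourth differences are constant (72).
492 + 72 = 564;  1926 + 564 = 2490;  5664 + 2490 = 8154;  13903 + 8154 = 22057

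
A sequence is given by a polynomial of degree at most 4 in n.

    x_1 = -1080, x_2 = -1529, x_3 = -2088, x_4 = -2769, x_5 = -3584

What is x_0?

-729

-449  -559  -681  -815
-110  -122  -134
-12  -12
The third differences are constant at -12.
Work back: -110 + 12 = -98;  -449 + 98 = -351;  -1080 + 351 = -729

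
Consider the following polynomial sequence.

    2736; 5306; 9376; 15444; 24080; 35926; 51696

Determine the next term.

72176

D1: 2570 , 4070 , 6068 , 8636 , 11846 , 15770
D2: 1500 , 1998 , 2568 , 3210 , 3924
D3: 498 , 570 , 642 , 714
D4: 72 , 72 , 72
The fourth differences are constant (72).
714 + 72 = 786;  3924 + 786 = 4710;  15770 + 4710 = 20480;  51696 + 20480 = 72176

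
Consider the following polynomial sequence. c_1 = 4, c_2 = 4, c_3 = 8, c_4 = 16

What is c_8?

D1: 0  4  8
D2: 4  4
Second differences constant at 4.
8 + 4 = 12;  16 + 12 = 28
12 + 4 = 16;  28 + 16 = 44
16 + 4 = 20;  44 + 20 = 64
20 + 4 = 24;  64 + 24 = 88

88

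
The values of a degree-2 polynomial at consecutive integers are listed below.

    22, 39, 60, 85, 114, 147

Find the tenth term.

D1: 17, 21, 25, 29, 33
D2: 4, 4, 4, 4
The second differences are constant (4).
33 + 4 = 37;  147 + 37 = 184
37 + 4 = 41;  184 + 41 = 225
41 + 4 = 45;  225 + 45 = 270
45 + 4 = 49;  270 + 49 = 319

319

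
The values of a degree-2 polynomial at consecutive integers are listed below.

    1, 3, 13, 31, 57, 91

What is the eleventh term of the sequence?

381

2, 10, 18, 26, 34
8, 8, 8, 8
The second differences are constant (8).
34 + 8 = 42;  91 + 42 = 133
42 + 8 = 50;  133 + 50 = 183
50 + 8 = 58;  183 + 58 = 241
58 + 8 = 66;  241 + 66 = 307
66 + 8 = 74;  307 + 74 = 381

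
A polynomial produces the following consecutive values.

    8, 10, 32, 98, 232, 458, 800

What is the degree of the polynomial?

Δ: 2, 22, 66, 134, 226, 342
Δ²: 20, 44, 68, 92, 116
Δ³: 24, 24, 24, 24
The third differences are constant, so the polynomial has degree 3.

3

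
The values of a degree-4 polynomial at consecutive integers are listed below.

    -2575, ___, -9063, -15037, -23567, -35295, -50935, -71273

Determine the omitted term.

Using the last 6 terms:
Δ: -5974, -8530, -11728, -15640, -20338
Δ²: -2556, -3198, -3912, -4698
Δ³: -642, -714, -786
Δ⁴: -72, -72
Constant fourth difference = -72.
Extend backward: -642 + 72 = -570;  -2556 + 570 = -1986;  -5974 + 1986 = -3988;  -9063 + 3988 = -5075

-5075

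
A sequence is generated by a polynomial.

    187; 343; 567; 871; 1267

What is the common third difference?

12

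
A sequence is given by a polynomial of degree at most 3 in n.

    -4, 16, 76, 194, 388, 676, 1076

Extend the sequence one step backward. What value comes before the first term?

20  60  118  194  288  400
40  58  76  94  112
18  18  18  18
The third differences are constant at 18.
Work back: 40 − 18 = 22;  20 − 22 = -2;  -4 + 2 = -2

-2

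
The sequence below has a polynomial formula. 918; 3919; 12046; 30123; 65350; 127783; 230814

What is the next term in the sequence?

D1: 3001 , 8127 , 18077 , 35227 , 62433 , 103031
D2: 5126 , 9950 , 17150 , 27206 , 40598
D3: 4824 , 7200 , 10056 , 13392
D4: 2376 , 2856 , 3336
D5: 480 , 480
The fifth differences are constant (480).
3336 + 480 = 3816;  13392 + 3816 = 17208;  40598 + 17208 = 57806;  103031 + 57806 = 160837;  230814 + 160837 = 391651

391651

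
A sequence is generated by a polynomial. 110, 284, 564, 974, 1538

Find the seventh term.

174 , 280 , 410 , 564
106 , 130 , 154
24 , 24
Constant third difference = 24, so extend:
154 + 24 = 178;  564 + 178 = 742;  1538 + 742 = 2280
178 + 24 = 202;  742 + 202 = 944;  2280 + 944 = 3224

3224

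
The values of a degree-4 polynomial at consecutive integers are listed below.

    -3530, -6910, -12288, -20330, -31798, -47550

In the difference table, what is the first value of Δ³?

First differences: -3380, -5378, -8042, -11468, -15752
Second differences: -1998, -2664, -3426, -4284
Third differences: -666, -762, -858
Fourth differences: -96, -96

-666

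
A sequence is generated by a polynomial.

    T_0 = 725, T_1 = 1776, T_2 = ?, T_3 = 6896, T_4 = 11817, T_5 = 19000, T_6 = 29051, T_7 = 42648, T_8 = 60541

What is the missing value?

Using the last 6 terms:
First differences: 4921  7183  10051  13597  17893
Second differences: 2262  2868  3546  4296
Third differences: 606  678  750
Fourth differences: 72  72
Constant fourth difference = 72.
Extend backward: 606 − 72 = 534;  2262 − 534 = 1728;  4921 − 1728 = 3193;  6896 − 3193 = 3703

3703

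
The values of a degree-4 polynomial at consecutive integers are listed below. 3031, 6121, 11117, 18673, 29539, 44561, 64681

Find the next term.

90937

Δ: 3090, 4996, 7556, 10866, 15022, 20120
Δ²: 1906, 2560, 3310, 4156, 5098
Δ³: 654, 750, 846, 942
Δ⁴: 96, 96, 96
Fourth differences constant at 96.
942 + 96 = 1038;  5098 + 1038 = 6136;  20120 + 6136 = 26256;  64681 + 26256 = 90937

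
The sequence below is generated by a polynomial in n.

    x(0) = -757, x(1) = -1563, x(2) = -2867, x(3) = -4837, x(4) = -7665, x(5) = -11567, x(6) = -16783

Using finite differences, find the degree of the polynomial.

4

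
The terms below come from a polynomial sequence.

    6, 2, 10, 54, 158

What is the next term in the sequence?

D1: -4  8  44  104
D2: 12  36  60
D3: 24  24
Constant third difference = 24, so extend:
60 + 24 = 84;  104 + 84 = 188;  158 + 188 = 346

346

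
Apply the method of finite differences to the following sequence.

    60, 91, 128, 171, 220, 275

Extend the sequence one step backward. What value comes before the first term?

35

31, 37, 43, 49, 55
6, 6, 6, 6
The second differences are constant at 6.
Work back: 31 − 6 = 25;  60 − 25 = 35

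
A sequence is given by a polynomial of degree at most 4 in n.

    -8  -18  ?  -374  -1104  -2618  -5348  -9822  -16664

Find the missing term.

-92

Using the last 6 terms:
-730  -1514  -2730  -4474  -6842
-784  -1216  -1744  -2368
-432  -528  -624
-96  -96
Constant fourth difference = -96.
Extend backward: -432 + 96 = -336;  -784 + 336 = -448;  -730 + 448 = -282;  -374 + 282 = -92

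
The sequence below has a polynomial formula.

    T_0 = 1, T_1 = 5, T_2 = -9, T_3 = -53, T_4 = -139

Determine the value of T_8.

First differences: 4  -14  -44  -86
Second differences: -18  -30  -42
Third differences: -12  -12
Third differences constant at -12.
-42 − 12 = -54;  -86 − 54 = -140;  -139 − 140 = -279
-54 − 12 = -66;  -140 − 66 = -206;  -279 − 206 = -485
-66 − 12 = -78;  -206 − 78 = -284;  -485 − 284 = -769
-78 − 12 = -90;  -284 − 90 = -374;  -769 − 374 = -1143

-1143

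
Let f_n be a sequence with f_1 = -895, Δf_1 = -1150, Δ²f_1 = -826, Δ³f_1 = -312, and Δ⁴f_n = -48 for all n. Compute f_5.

-11747

Build the table forward from the leading diagonal:
Fourth differences: -48, -48, -48, -48, -48
Third differences: -312, -360, -408, -456, -504
Second differences: -826, -1138, -1498, -1906, -2362
First differences: -1150, -1976, -3114, -4612, -6518
f: -895, -2045, -4021, -7135, -11747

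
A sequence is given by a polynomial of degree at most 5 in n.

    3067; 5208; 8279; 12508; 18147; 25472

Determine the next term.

34783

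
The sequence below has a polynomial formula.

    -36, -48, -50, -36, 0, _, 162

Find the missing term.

64

Using the first 5 terms:
-12, -2, 14, 36
10, 16, 22
6, 6
Constant third difference = 6.
Extend forward: 22 + 6 = 28;  36 + 28 = 64;  0 + 64 = 64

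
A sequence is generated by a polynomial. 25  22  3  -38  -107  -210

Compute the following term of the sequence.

D1: -3, -19, -41, -69, -103
D2: -16, -22, -28, -34
D3: -6, -6, -6
The third differences are constant (-6).
-34 − 6 = -40;  -103 − 40 = -143;  -210 − 143 = -353

-353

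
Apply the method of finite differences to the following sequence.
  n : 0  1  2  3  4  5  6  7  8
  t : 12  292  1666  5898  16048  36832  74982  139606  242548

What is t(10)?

626602

Δ: 280  1374  4232  10150  20784  38150  64624  102942
Δ²: 1094  2858  5918  10634  17366  26474  38318
Δ³: 1764  3060  4716  6732  9108  11844
Δ⁴: 1296  1656  2016  2376  2736
Δ⁵: 360  360  360  360
Fifth differences constant at 360.
2736 + 360 = 3096;  11844 + 3096 = 14940;  38318 + 14940 = 53258;  102942 + 53258 = 156200;  242548 + 156200 = 398748
3096 + 360 = 3456;  14940 + 3456 = 18396;  53258 + 18396 = 71654;  156200 + 71654 = 227854;  398748 + 227854 = 626602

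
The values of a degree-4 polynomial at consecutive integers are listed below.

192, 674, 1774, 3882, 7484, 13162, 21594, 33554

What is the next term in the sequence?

49912

Δ: 482, 1100, 2108, 3602, 5678, 8432, 11960
Δ²: 618, 1008, 1494, 2076, 2754, 3528
Δ³: 390, 486, 582, 678, 774
Δ⁴: 96, 96, 96, 96
Fourth differences constant at 96.
774 + 96 = 870;  3528 + 870 = 4398;  11960 + 4398 = 16358;  33554 + 16358 = 49912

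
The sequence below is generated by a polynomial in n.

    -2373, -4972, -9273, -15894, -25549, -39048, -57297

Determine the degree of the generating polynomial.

4

D1: -2599, -4301, -6621, -9655, -13499, -18249
D2: -1702, -2320, -3034, -3844, -4750
D3: -618, -714, -810, -906
D4: -96, -96, -96
The fourth differences are constant, so the polynomial has degree 4.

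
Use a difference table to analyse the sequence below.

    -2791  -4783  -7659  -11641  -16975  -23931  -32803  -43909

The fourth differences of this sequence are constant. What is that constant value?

-24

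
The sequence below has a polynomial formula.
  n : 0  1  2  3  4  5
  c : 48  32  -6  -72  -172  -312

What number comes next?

-498

D1: -16 , -38 , -66 , -100 , -140
D2: -22 , -28 , -34 , -40
D3: -6 , -6 , -6
Third differences constant at -6.
-40 − 6 = -46;  -140 − 46 = -186;  -312 − 186 = -498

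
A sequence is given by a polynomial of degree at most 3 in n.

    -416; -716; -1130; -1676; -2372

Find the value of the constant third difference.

-18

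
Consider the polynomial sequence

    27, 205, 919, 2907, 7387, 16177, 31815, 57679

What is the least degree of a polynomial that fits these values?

5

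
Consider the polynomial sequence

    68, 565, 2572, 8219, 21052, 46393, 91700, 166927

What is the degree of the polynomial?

5

First differences: 497, 2007, 5647, 12833, 25341, 45307, 75227
Second differences: 1510, 3640, 7186, 12508, 19966, 29920
Third differences: 2130, 3546, 5322, 7458, 9954
Fourth differences: 1416, 1776, 2136, 2496
Fifth differences: 360, 360, 360
The fifth differences are constant, so the polynomial has degree 5.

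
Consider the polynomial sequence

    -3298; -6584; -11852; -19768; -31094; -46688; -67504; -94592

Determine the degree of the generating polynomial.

4

Δ: -3286, -5268, -7916, -11326, -15594, -20816, -27088
Δ²: -1982, -2648, -3410, -4268, -5222, -6272
Δ³: -666, -762, -858, -954, -1050
Δ⁴: -96, -96, -96, -96
The fourth differences are constant, so the polynomial has degree 4.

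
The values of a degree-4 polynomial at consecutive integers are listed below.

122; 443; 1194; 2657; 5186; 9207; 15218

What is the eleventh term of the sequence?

71642

321, 751, 1463, 2529, 4021, 6011
430, 712, 1066, 1492, 1990
282, 354, 426, 498
72, 72, 72
Constant fourth difference = 72, so extend:
498 + 72 = 570;  1990 + 570 = 2560;  6011 + 2560 = 8571;  15218 + 8571 = 23789
570 + 72 = 642;  2560 + 642 = 3202;  8571 + 3202 = 11773;  23789 + 11773 = 35562
642 + 72 = 714;  3202 + 714 = 3916;  11773 + 3916 = 15689;  35562 + 15689 = 51251
714 + 72 = 786;  3916 + 786 = 4702;  15689 + 4702 = 20391;  51251 + 20391 = 71642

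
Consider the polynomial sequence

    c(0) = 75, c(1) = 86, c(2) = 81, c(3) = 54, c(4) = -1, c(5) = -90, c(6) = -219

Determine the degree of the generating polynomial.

Δ: 11, -5, -27, -55, -89, -129
Δ²: -16, -22, -28, -34, -40
Δ³: -6, -6, -6, -6
The third differences are constant, so the polynomial has degree 3.

3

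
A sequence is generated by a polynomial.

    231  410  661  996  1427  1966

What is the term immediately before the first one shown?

112

Δ: 179, 251, 335, 431, 539
Δ²: 72, 84, 96, 108
Δ³: 12, 12, 12
The third differences are constant at 12.
Work back: 72 − 12 = 60;  179 − 60 = 119;  231 − 119 = 112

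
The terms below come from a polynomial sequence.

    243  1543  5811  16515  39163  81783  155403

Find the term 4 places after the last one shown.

Δ: 1300, 4268, 10704, 22648, 42620, 73620
Δ²: 2968, 6436, 11944, 19972, 31000
Δ³: 3468, 5508, 8028, 11028
Δ⁴: 2040, 2520, 3000
Δ⁵: 480, 480
Fifth differences constant at 480.
3000 + 480 = 3480;  11028 + 3480 = 14508;  31000 + 14508 = 45508;  73620 + 45508 = 119128;  155403 + 119128 = 274531
3480 + 480 = 3960;  14508 + 3960 = 18468;  45508 + 18468 = 63976;  119128 + 63976 = 183104;  274531 + 183104 = 457635
3960 + 480 = 4440;  18468 + 4440 = 22908;  63976 + 22908 = 86884;  183104 + 86884 = 269988;  457635 + 269988 = 727623
4440 + 480 = 4920;  22908 + 4920 = 27828;  86884 + 27828 = 114712;  269988 + 114712 = 384700;  727623 + 384700 = 1112323

1112323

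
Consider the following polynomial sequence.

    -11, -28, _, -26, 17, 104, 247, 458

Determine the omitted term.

-37

Using the last 5 terms:
D1: 43  87  143  211
D2: 44  56  68
D3: 12  12
Constant third difference = 12.
Extend backward: 44 − 12 = 32;  43 − 32 = 11;  -26 − 11 = -37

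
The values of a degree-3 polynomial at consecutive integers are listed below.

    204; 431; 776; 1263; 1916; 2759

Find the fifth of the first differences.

843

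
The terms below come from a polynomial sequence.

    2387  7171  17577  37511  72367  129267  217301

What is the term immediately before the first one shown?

567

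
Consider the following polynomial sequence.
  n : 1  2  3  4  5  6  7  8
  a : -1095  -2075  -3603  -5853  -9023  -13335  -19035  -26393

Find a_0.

-513

Δ: -980  -1528  -2250  -3170  -4312  -5700  -7358
Δ²: -548  -722  -920  -1142  -1388  -1658
Δ³: -174  -198  -222  -246  -270
Δ⁴: -24  -24  -24  -24
The fourth differences are constant at -24.
Work back: -174 + 24 = -150;  -548 + 150 = -398;  -980 + 398 = -582;  -1095 + 582 = -513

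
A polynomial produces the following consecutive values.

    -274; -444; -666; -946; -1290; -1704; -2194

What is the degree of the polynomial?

3

First differences: -170, -222, -280, -344, -414, -490
Second differences: -52, -58, -64, -70, -76
Third differences: -6, -6, -6, -6
The third differences are constant, so the polynomial has degree 3.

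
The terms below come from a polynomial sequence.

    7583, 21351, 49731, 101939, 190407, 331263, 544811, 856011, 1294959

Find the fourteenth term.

13768  28380  52208  88468  140856  213548  311200  438948
14612  23828  36260  52388  72692  97652  127748
9216  12432  16128  20304  24960  30096
3216  3696  4176  4656  5136
480  480  480  480
Fifth differences constant at 480.
5136 + 480 = 5616;  30096 + 5616 = 35712;  127748 + 35712 = 163460;  438948 + 163460 = 602408;  1294959 + 602408 = 1897367
5616 + 480 = 6096;  35712 + 6096 = 41808;  163460 + 41808 = 205268;  602408 + 205268 = 807676;  1897367 + 807676 = 2705043
6096 + 480 = 6576;  41808 + 6576 = 48384;  205268 + 48384 = 253652;  807676 + 253652 = 1061328;  2705043 + 1061328 = 3766371
6576 + 480 = 7056;  48384 + 7056 = 55440;  253652 + 55440 = 309092;  1061328 + 309092 = 1370420;  3766371 + 1370420 = 5136791
7056 + 480 = 7536;  55440 + 7536 = 62976;  309092 + 62976 = 372068;  1370420 + 372068 = 1742488;  5136791 + 1742488 = 6879279

6879279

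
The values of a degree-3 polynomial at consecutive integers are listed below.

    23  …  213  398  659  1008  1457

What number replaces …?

92

Using the last 5 terms:
D1: 185  261  349  449
D2: 76  88  100
D3: 12  12
Constant third difference = 12.
Extend backward: 76 − 12 = 64;  185 − 64 = 121;  213 − 121 = 92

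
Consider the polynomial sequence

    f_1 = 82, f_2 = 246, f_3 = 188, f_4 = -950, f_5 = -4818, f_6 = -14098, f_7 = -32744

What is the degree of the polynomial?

5

First differences: 164, -58, -1138, -3868, -9280, -18646
Second differences: -222, -1080, -2730, -5412, -9366
Third differences: -858, -1650, -2682, -3954
Fourth differences: -792, -1032, -1272
Fifth differences: -240, -240
The fifth differences are constant, so the polynomial has degree 5.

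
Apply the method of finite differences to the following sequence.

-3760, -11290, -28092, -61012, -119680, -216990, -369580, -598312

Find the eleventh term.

D1: -7530, -16802, -32920, -58668, -97310, -152590, -228732
D2: -9272, -16118, -25748, -38642, -55280, -76142
D3: -6846, -9630, -12894, -16638, -20862
D4: -2784, -3264, -3744, -4224
D5: -480, -480, -480
Constant fifth difference = -480, so extend:
-4224 − 480 = -4704;  -20862 − 4704 = -25566;  -76142 − 25566 = -101708;  -228732 − 101708 = -330440;  -598312 − 330440 = -928752
-4704 − 480 = -5184;  -25566 − 5184 = -30750;  -101708 − 30750 = -132458;  -330440 − 132458 = -462898;  -928752 − 462898 = -1391650
-5184 − 480 = -5664;  -30750 − 5664 = -36414;  -132458 − 36414 = -168872;  -462898 − 168872 = -631770;  -1391650 − 631770 = -2023420

-2023420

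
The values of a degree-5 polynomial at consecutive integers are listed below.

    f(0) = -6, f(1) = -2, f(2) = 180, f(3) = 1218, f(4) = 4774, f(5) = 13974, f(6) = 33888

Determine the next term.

Δ: 4 , 182 , 1038 , 3556 , 9200 , 19914
Δ²: 178 , 856 , 2518 , 5644 , 10714
Δ³: 678 , 1662 , 3126 , 5070
Δ⁴: 984 , 1464 , 1944
Δ⁵: 480 , 480
Fifth differences constant at 480.
1944 + 480 = 2424;  5070 + 2424 = 7494;  10714 + 7494 = 18208;  19914 + 18208 = 38122;  33888 + 38122 = 72010

72010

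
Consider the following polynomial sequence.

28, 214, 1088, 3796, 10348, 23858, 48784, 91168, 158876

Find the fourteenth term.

First differences: 186  874  2708  6552  13510  24926  42384  67708
Second differences: 688  1834  3844  6958  11416  17458  25324
Third differences: 1146  2010  3114  4458  6042  7866
Fourth differences: 864  1104  1344  1584  1824
Fifth differences: 240  240  240  240
Constant fifth difference = 240, so extend:
1824 + 240 = 2064;  7866 + 2064 = 9930;  25324 + 9930 = 35254;  67708 + 35254 = 102962;  158876 + 102962 = 261838
2064 + 240 = 2304;  9930 + 2304 = 12234;  35254 + 12234 = 47488;  102962 + 47488 = 150450;  261838 + 150450 = 412288
2304 + 240 = 2544;  12234 + 2544 = 14778;  47488 + 14778 = 62266;  150450 + 62266 = 212716;  412288 + 212716 = 625004
2544 + 240 = 2784;  14778 + 2784 = 17562;  62266 + 17562 = 79828;  212716 + 79828 = 292544;  625004 + 292544 = 917548
2784 + 240 = 3024;  17562 + 3024 = 20586;  79828 + 20586 = 100414;  292544 + 100414 = 392958;  917548 + 392958 = 1310506

1310506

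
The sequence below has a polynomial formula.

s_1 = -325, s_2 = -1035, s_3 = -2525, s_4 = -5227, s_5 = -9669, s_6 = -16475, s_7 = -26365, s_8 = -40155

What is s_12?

-710  -1490  -2702  -4442  -6806  -9890  -13790
-780  -1212  -1740  -2364  -3084  -3900
-432  -528  -624  -720  -816
-96  -96  -96  -96
Fourth differences constant at -96.
-816 − 96 = -912;  -3900 − 912 = -4812;  -13790 − 4812 = -18602;  -40155 − 18602 = -58757
-912 − 96 = -1008;  -4812 − 1008 = -5820;  -18602 − 5820 = -24422;  -58757 − 24422 = -83179
-1008 − 96 = -1104;  -5820 − 1104 = -6924;  -24422 − 6924 = -31346;  -83179 − 31346 = -114525
-1104 − 96 = -1200;  -6924 − 1200 = -8124;  -31346 − 8124 = -39470;  -114525 − 39470 = -153995

-153995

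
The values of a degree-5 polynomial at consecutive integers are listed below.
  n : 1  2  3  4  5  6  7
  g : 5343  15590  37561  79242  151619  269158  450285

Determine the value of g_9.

D1: 10247, 21971, 41681, 72377, 117539, 181127
D2: 11724, 19710, 30696, 45162, 63588
D3: 7986, 10986, 14466, 18426
D4: 3000, 3480, 3960
D5: 480, 480
Constant fifth difference = 480, so extend:
3960 + 480 = 4440;  18426 + 4440 = 22866;  63588 + 22866 = 86454;  181127 + 86454 = 267581;  450285 + 267581 = 717866
4440 + 480 = 4920;  22866 + 4920 = 27786;  86454 + 27786 = 114240;  267581 + 114240 = 381821;  717866 + 381821 = 1099687

1099687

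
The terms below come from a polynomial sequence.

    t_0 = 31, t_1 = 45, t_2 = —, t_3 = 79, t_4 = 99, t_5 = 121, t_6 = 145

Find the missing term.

61

Using the last 4 terms:
D1: 20, 22, 24
D2: 2, 2
Constant second difference = 2.
Extend backward: 20 − 2 = 18;  79 − 18 = 61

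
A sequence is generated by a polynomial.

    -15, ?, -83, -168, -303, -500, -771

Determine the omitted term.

Using the last 5 terms:
Δ: -85, -135, -197, -271
Δ²: -50, -62, -74
Δ³: -12, -12
Constant third difference = -12.
Extend backward: -50 + 12 = -38;  -85 + 38 = -47;  -83 + 47 = -36

-36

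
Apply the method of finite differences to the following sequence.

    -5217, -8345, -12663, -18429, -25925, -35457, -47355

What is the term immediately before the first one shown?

-3045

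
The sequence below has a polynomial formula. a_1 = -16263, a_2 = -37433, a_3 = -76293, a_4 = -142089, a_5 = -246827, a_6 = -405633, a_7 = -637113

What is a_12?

Δ: -21170, -38860, -65796, -104738, -158806, -231480
Δ²: -17690, -26936, -38942, -54068, -72674
Δ³: -9246, -12006, -15126, -18606
Δ⁴: -2760, -3120, -3480
Δ⁵: -360, -360
The fifth differences are constant (-360).
-3480 − 360 = -3840;  -18606 − 3840 = -22446;  -72674 − 22446 = -95120;  -231480 − 95120 = -326600;  -637113 − 326600 = -963713
-3840 − 360 = -4200;  -22446 − 4200 = -26646;  -95120 − 26646 = -121766;  -326600 − 121766 = -448366;  -963713 − 448366 = -1412079
-4200 − 360 = -4560;  -26646 − 4560 = -31206;  -121766 − 31206 = -152972;  -448366 − 152972 = -601338;  -1412079 − 601338 = -2013417
-4560 − 360 = -4920;  -31206 − 4920 = -36126;  -152972 − 36126 = -189098;  -601338 − 189098 = -790436;  -2013417 − 790436 = -2803853
-4920 − 360 = -5280;  -36126 − 5280 = -41406;  -189098 − 41406 = -230504;  -790436 − 230504 = -1020940;  -2803853 − 1020940 = -3824793

-3824793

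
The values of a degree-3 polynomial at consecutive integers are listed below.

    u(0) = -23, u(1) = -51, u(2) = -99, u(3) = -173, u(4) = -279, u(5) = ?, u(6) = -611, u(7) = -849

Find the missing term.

-423

Using the first 5 terms:
First differences: -28, -48, -74, -106
Second differences: -20, -26, -32
Third differences: -6, -6
Constant third difference = -6.
Extend forward: -32 − 6 = -38;  -106 − 38 = -144;  -279 − 144 = -423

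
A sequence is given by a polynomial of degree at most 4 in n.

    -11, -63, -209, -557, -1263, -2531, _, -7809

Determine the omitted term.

-4613

Using the first 6 terms:
-52  -146  -348  -706  -1268
-94  -202  -358  -562
-108  -156  -204
-48  -48
Constant fourth difference = -48.
Extend forward: -204 − 48 = -252;  -562 − 252 = -814;  -1268 − 814 = -2082;  -2531 − 2082 = -4613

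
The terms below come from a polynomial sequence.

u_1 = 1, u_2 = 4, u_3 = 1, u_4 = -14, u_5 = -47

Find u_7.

D1: 3  -3  -15  -33
D2: -6  -12  -18
D3: -6  -6
The third differences are constant (-6).
-18 − 6 = -24;  -33 − 24 = -57;  -47 − 57 = -104
-24 − 6 = -30;  -57 − 30 = -87;  -104 − 87 = -191

-191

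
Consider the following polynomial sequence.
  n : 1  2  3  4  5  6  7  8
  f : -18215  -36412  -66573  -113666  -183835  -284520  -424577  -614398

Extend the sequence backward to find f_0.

First differences: -18197  -30161  -47093  -70169  -100685  -140057  -189821
Second differences: -11964  -16932  -23076  -30516  -39372  -49764
Third differences: -4968  -6144  -7440  -8856  -10392
Fourth differences: -1176  -1296  -1416  -1536
Fifth differences: -120  -120  -120
The fifth differences are constant at -120.
Work back: -1176 + 120 = -1056;  -4968 + 1056 = -3912;  -11964 + 3912 = -8052;  -18197 + 8052 = -10145;  -18215 + 10145 = -8070

-8070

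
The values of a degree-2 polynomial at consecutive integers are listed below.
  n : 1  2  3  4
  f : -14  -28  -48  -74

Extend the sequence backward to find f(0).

First differences: -14, -20, -26
Second differences: -6, -6
The second differences are constant at -6.
Work back: -14 + 6 = -8;  -14 + 8 = -6

-6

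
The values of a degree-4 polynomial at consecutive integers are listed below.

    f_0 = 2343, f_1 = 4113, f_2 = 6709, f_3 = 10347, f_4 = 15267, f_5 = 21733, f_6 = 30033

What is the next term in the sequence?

40479

1770 , 2596 , 3638 , 4920 , 6466 , 8300
826 , 1042 , 1282 , 1546 , 1834
216 , 240 , 264 , 288
24 , 24 , 24
Constant fourth difference = 24, so extend:
288 + 24 = 312;  1834 + 312 = 2146;  8300 + 2146 = 10446;  30033 + 10446 = 40479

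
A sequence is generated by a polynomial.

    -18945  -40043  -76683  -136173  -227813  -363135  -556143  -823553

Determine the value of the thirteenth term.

Δ: -21098, -36640, -59490, -91640, -135322, -193008, -267410
Δ²: -15542, -22850, -32150, -43682, -57686, -74402
Δ³: -7308, -9300, -11532, -14004, -16716
Δ⁴: -1992, -2232, -2472, -2712
Δ⁵: -240, -240, -240
Fifth differences constant at -240.
-2712 − 240 = -2952;  -16716 − 2952 = -19668;  -74402 − 19668 = -94070;  -267410 − 94070 = -361480;  -823553 − 361480 = -1185033
-2952 − 240 = -3192;  -19668 − 3192 = -22860;  -94070 − 22860 = -116930;  -361480 − 116930 = -478410;  -1185033 − 478410 = -1663443
-3192 − 240 = -3432;  -22860 − 3432 = -26292;  -116930 − 26292 = -143222;  -478410 − 143222 = -621632;  -1663443 − 621632 = -2285075
-3432 − 240 = -3672;  -26292 − 3672 = -29964;  -143222 − 29964 = -173186;  -621632 − 173186 = -794818;  -2285075 − 794818 = -3079893
-3672 − 240 = -3912;  -29964 − 3912 = -33876;  -173186 − 33876 = -207062;  -794818 − 207062 = -1001880;  -3079893 − 1001880 = -4081773

-4081773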